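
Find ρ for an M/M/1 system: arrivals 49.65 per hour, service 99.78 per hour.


ρ = λ/μ = 49.65/99.78 = 0.4976

Final: 0.4976


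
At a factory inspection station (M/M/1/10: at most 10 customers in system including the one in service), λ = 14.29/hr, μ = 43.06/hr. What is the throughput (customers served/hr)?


ρ = 0.3319; P_K = (1−ρ)ρ^10/(1−ρ^11) = 0.00001083
λ_eff = λ(1 − P_K) = 14.29·(1 − 0.00001083) = 14.29·0.999989 = 14.2898 /hr

Final: 14.2898 /hr


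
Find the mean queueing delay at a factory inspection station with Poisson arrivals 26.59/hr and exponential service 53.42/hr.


ρ = 26.59/53.42 = 0.4978
Wq = ρ/(μ−λ) = 0.4978/(53.42 − 26.59) = 0.4978/26.83 = 0.01855 hr

Final: 0.01855 hr


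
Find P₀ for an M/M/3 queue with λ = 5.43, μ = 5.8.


a = λ/μ = 5.43/5.8 = 0.9362; ρ = a/c = 0.3121
Σ_{k=0}^{2} a^k/k! (terms k=0..2) = 1.00000 + 0.93621 + 0.43824 = 2.37445
Tail: a^3/(3!(1−ρ)) = 0.82057/(6·0.6879) = 0.19880
P₀ = 1/(2.37445 + 0.19880) = 1/2.57325 = 0.388614

Final: 0.388614


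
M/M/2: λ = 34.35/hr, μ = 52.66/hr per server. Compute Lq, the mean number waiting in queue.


a = λ/μ = 0.6523; ρ = a/2 = 0.3261
P₀ = 0.508126
Lq = P₀·a^c·ρ / (c!·(1−ρ)²) = 0.508126·0.42549·0.3261/(2·0.45408)
= 0.07765

Final: 0.07765


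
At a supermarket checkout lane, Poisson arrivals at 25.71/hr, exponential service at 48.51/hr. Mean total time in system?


W = 1/(μ−λ) = 1/(48.51 − 25.71) = 1/22.80 = 0.04386 hr

Final: 0.04386 hr


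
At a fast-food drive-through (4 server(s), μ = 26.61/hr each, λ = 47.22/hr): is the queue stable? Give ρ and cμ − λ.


Total capacity cμ = 4·26.61 = 106.44/hr
ρ = λ/(cμ) = 47.22/106.44 = 0.4436
Stable ⇔ ρ < 1: YES
Spare capacity = cμ − λ = 106.44 − 47.22 = 59.22/hr

Final: ρ = 0.4436; stable; margin = 59.22/hr


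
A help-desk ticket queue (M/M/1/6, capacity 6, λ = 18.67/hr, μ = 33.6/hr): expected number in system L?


ρ = 18.67/33.6 = 0.5557
L = ρ[1 − (K+1)ρ^K + Kρ^(K+1)] / [(1−ρ)(1−ρ^(K+1))]
Numerator: 0.5557·(1 − 7·0.029433 + 6·0.016354) = 0.495698
Denominator: (0.4443)·(0.983646) = 0.437078
L = 0.495698/0.437078 = 1.1341

Final: 1.1341


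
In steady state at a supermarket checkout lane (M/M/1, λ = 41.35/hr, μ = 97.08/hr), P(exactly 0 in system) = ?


ρ = 41.35/97.08 = 0.4259
P_n = (1−ρ)·ρ^n = (1 − 0.4259)·0.4259^0 = 0.5741·1.000000 = 0.574063

Final: 0.574063


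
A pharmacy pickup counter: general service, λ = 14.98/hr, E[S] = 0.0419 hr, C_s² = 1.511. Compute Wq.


ρ = λ·E[S] = 14.98·0.0419 = 0.6277
E[S²] = E[S]²(1+C_s²) = 0.0419²·(1+1.511) = 0.004408
Wq = λ·E[S²]/(2(1−ρ)) = 14.98·0.004408/(2·0.3723) = 0.08868 hr

Final: 0.08868 hr


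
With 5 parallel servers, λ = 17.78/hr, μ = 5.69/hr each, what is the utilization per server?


ρ = λ/(cμ) = 17.78/(5·5.69) = 17.78/28.45 = 0.6250

Final: 0.6250


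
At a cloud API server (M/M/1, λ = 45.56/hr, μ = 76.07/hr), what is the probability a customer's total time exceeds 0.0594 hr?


W ~ Exponential(μ−λ) for M/M/1.
μ − λ = 76.07 − 45.56 = 30.5100
P(W > t) = e^{−(μ−λ)t} = e^{−1.8123} = 0.163279

Final: 0.163279


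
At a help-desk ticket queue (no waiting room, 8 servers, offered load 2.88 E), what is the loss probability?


B(c,a) = (a^c/c!) / Σ_{k=0}^{c} a^k/k!
a^8/8! = 0.117387
Σ terms (k=0..8): 1.00000 + 2.88000 + 4.14720 + 3.98131 + 2.86654 + 1.65113 + 0.79254 + 0.32607 + 0.11739 = 17.762190
B = 0.117387/17.762190 = 0.006609

Final: 0.006609


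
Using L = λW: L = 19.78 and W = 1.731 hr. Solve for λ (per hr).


λ = L/W = 19.78/1.731 = 11.4269 /hr

Final: 11.4269 /hr


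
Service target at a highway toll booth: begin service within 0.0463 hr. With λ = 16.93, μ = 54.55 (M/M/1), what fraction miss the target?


ρ = 16.93/54.55 = 0.3104
P(Wq > t) = ρ·e^{−(μ−λ)t} = 0.3104·e^{−1.7418}
= 0.3104·0.175204 = 0.054376

Final: 0.054376


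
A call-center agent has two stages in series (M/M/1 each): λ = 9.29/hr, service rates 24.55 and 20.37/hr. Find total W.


Each node sees arrival rate λ = 9.29/hr (tandem ⇒ throughput preserved).
W₁ = 1/(μ₁−λ) = 1/(24.55−9.29) = 0.06553 hr
W₂ = 1/(μ₂−λ) = 1/(20.37−9.29) = 0.09025 hr
W_total = W₁ + W₂ = 0.06553 + 0.09025 = 0.15578 hr

Final: 0.15578 hr


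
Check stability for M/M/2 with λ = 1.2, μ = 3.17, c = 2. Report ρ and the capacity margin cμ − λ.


Total capacity cμ = 2·3.17 = 6.34/hr
ρ = λ/(cμ) = 1.2/6.34 = 0.1893
Stable ⇔ ρ < 1: YES
Spare capacity = cμ − λ = 6.34 − 1.2 = 5.14/hr

Final: ρ = 0.1893; stable; margin = 5.14/hr


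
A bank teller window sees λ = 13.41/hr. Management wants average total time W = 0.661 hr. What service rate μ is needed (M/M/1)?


W = 1/(μ−λ) ⇒ μ − λ = 1/W = 1/0.661 = 1.5129
μ = λ + 1/W = 13.41 + 1.5129 = 14.9229 per hr

Final: 14.9229 /hr


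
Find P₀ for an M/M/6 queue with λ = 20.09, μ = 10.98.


a = λ/μ = 20.09/10.98 = 1.8297; ρ = a/c = 0.3049
Σ_{k=0}^{5} a^k/k! (terms k=0..5) = 1.00000 + 1.82969 + 1.67388 + 1.02090 + 0.46698 + 0.17089 = 6.16234
Tail: a^6/(6!(1−ρ)) = 37.52024/(720·0.6951) = 0.07497
P₀ = 1/(6.16234 + 0.07497) = 1/6.23731 = 0.160325

Final: 0.160325


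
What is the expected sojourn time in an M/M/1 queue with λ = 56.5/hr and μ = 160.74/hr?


W = 1/(μ−λ) = 1/(160.74 − 56.5) = 1/104.24 = 0.009593 hr

Final: 0.009593 hr


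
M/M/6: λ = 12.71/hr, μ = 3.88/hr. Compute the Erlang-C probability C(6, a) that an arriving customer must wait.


a = λ/μ = 3.2758; ρ = a/6 = 0.5460
P₀ = 0.036737 (from M/M/c formula)
C(c,a) = [a^c/(c!(1−ρ))]·P₀ = [1235.61437/(720·0.4540)]·0.036737
= 3.77971·0.036737 = 0.138855

Final: 0.138855


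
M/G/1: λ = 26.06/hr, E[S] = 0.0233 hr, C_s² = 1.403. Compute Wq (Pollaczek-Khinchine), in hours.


ρ = λ·E[S] = 26.06·0.0233 = 0.6072
E[S²] = E[S]²(1+C_s²) = 0.0233²·(1+1.403) = 0.001305
Wq = λ·E[S²]/(2(1−ρ)) = 26.06·0.001305/(2·0.3928) = 0.04327 hr

Final: 0.04327 hr


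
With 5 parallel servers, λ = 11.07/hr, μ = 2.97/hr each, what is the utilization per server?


ρ = λ/(cμ) = 11.07/(5·2.97) = 11.07/14.85 = 0.7455

Final: 0.7455


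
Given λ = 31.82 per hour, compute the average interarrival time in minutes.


Mean interarrival time = 1/λ = 1/31.82 hour = 0.03143 hour
In minutes: 0.03143 × 60 = 1.8856 min

Final: 1.8856 min


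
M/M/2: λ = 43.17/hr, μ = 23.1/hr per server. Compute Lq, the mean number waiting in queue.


a = λ/μ = 1.8688; ρ = a/2 = 0.9344
P₀ = 0.033904
Lq = P₀·a^c·ρ / (c!·(1−ρ)²) = 0.033904·3.49253·0.9344/(2·0.004301)
= 12.86174

Final: 12.86174


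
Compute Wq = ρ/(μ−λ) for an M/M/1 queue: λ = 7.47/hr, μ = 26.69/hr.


ρ = 7.47/26.69 = 0.2799
Wq = ρ/(μ−λ) = 0.2799/(26.69 − 7.47) = 0.2799/19.22 = 0.01456 hr

Final: 0.01456 hr


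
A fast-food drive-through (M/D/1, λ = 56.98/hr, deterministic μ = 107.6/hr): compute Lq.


ρ = 56.98/107.6 = 0.5296
M/D/1: Lq = ρ²/(2(1−ρ)) = 0.2804/(2·0.4704) = 0.29804

Final: 0.29804


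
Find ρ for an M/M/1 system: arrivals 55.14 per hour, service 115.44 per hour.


ρ = λ/μ = 55.14/115.44 = 0.4777

Final: 0.4777


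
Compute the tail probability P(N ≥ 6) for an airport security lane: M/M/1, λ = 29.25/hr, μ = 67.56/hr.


ρ = 29.25/67.56 = 0.4329
P(N ≥ n) = ρ^n = 0.4329^6 = 0.006586

Final: 0.006586


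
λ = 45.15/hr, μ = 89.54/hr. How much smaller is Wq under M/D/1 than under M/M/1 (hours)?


ρ = 45.15/89.54 = 0.5042
Wq(M/M/1) = ρ/(μ−λ) = 0.5042/44.39 = 0.01136 hr
Wq(M/D/1) = ρ/(2(μ−λ)) = 0.005680 hr
Savings = 0.01136 − 0.005680 = 0.005680 hr

Final: 0.005680 hr


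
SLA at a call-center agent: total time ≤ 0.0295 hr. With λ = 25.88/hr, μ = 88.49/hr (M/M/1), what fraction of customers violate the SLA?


W ~ Exponential(μ−λ) for M/M/1.
μ − λ = 88.49 − 25.88 = 62.6100
P(W > t) = e^{−(μ−λ)t} = e^{−1.8470} = 0.157710

Final: 0.157710


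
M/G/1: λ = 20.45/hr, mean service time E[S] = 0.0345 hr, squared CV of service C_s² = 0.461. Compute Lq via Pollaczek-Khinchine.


ρ = λ·E[S] = 20.45·0.0345 = 0.7055
Lq = ρ²(1+C_s²)/(2(1−ρ)) = 0.4978·(1+0.461)/(2·0.2945)
= 0.4978·1.4610/0.5889 = 1.23480

Final: 1.23480


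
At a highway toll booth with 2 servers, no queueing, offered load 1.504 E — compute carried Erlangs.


B(2,1.504) = 0.311143 (Erlang-B)
Carried load = a(1 − B) = 1.504·(1 − 0.311143) = 1.504·0.688857 = 1.0360 E

Final: 1.0360 Erlangs


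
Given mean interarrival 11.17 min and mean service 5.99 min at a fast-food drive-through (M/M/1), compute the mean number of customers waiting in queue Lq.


λ = 60/11.17 = 5.3715 /hr
μ = 60/5.99 = 10.0167 /hr
ρ = λ/μ = 5.3715/10.0167 = 0.5363
Lq = ρ²/(1−ρ) = 0.2876/0.4637 = 0.6201

Final: 0.6201


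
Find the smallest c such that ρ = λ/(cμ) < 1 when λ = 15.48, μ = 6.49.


Stability requires cμ > λ ⇔ c > λ/μ.
λ/μ = 15.48/6.49 = 2.3852
Minimum integer c = ⌊2.3852⌋ + 1 = 3
Check: 3·6.49 = 19.47 > 15.48, while 2·6.49 = 12.98 ≤ 15.48

Final: 3 servers


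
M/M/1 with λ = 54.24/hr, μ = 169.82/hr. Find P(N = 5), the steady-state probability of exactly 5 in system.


ρ = 54.24/169.82 = 0.3194
P_n = (1−ρ)·ρ^n = (1 − 0.3194)·0.3194^5 = 0.6806·0.003324 = 0.002262

Final: 0.002262


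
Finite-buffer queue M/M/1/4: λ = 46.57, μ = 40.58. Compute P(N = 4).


ρ = λ/μ = 46.57/40.58 = 1.1476
P_K = (1−ρ)ρ^K/(1−ρ^(K+1)) = (-0.1476·1.734510)/(1 − 1.990540)
= -0.256030/-0.990540 = 0.258476

Final: 0.258476


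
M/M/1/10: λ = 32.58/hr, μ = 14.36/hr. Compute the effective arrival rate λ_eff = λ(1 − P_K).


ρ = 2.2688; P_K = (1−ρ)ρ^10/(1−ρ^11) = 0.559307
λ_eff = λ(1 − P_K) = 32.58·(1 − 0.559307) = 32.58·0.440693 = 14.3578 /hr

Final: 14.3578 /hr


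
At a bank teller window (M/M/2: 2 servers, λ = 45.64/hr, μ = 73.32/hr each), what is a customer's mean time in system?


a = 0.6225; ρ = 0.3112; P₀ = 0.525276
Lq = P₀·a^c·ρ/(c!(1−ρ)²) = 0.06677
Wq = Lq/λ = 0.06677/45.64 = 0.001463 hr
W = Wq + 1/μ = 0.001463 + 0.01364 = 0.01510 hr

Final: 0.01510 hr


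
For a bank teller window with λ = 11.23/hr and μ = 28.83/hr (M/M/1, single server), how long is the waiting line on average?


ρ = 11.23/28.83 = 0.3895
Lq = ρ²/(1−ρ) = 0.1517/0.6105 = 0.2485

Final: 0.2485


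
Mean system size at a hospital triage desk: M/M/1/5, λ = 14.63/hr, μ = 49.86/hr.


ρ = 14.63/49.86 = 0.2934
L = ρ[1 − (K+1)ρ^K + Kρ^(K+1)] / [(1−ρ)(1−ρ^(K+1))]
Numerator: 0.2934·(1 − 6·0.002175 + 5·0.0006382) = 0.290529
Denominator: (0.7066)·(0.999362) = 0.706127
L = 0.290529/0.706127 = 0.4114

Final: 0.4114


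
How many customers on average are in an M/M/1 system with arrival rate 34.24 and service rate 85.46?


ρ = λ/μ = 34.24/85.46 = 0.4007
L = ρ/(1−ρ) = 0.4007/(1 − 0.4007) = 0.4007/0.5993 = 0.6685

Final: 0.6685


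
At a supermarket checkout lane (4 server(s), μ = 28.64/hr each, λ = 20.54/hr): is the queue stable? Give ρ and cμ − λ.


Total capacity cμ = 4·28.64 = 114.56/hr
ρ = λ/(cμ) = 20.54/114.56 = 0.1793
Stable ⇔ ρ < 1: YES
Spare capacity = cμ − λ = 114.56 − 20.54 = 94.02/hr

Final: ρ = 0.1793; stable; margin = 94.02/hr


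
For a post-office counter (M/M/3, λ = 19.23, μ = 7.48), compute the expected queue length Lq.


a = λ/μ = 2.5709; ρ = a/3 = 0.8570
P₀ = 0.037492
Lq = P₀·a^c·ρ / (c!·(1−ρ)²) = 0.037492·16.99155·0.8570/(6·0.02046)
= 4.44641

Final: 4.44641


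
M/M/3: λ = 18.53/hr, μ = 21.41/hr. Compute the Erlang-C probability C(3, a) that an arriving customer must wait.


a = λ/μ = 0.8655; ρ = a/3 = 0.2885
P₀ = 0.418082 (from M/M/c formula)
C(c,a) = [a^c/(c!(1−ρ))]·P₀ = [0.64830/(6·0.7115)]·0.418082
= 0.15186·0.418082 = 0.063490

Final: 0.063490


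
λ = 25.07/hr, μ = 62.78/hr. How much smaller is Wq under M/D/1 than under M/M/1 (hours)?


ρ = 25.07/62.78 = 0.3993
Wq(M/M/1) = ρ/(μ−λ) = 0.3993/37.71 = 0.01059 hr
Wq(M/D/1) = ρ/(2(μ−λ)) = 0.005295 hr
Savings = 0.01059 − 0.005295 = 0.005295 hr

Final: 0.005295 hr


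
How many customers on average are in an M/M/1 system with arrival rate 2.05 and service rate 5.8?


ρ = λ/μ = 2.05/5.8 = 0.3534
L = ρ/(1−ρ) = 0.3534/(1 − 0.3534) = 0.3534/0.6466 = 0.5467

Final: 0.5467


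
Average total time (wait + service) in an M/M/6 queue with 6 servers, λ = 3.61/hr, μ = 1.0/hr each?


a = 3.6100; ρ = 0.6017; P₀ = 0.025727
Lq = P₀·a^c·ρ/(c!(1−ρ)²) = 0.29989
Wq = Lq/λ = 0.29989/3.61 = 0.08307 hr
W = Wq + 1/μ = 0.08307 + 1.00000 = 1.08307 hr

Final: 1.08307 hr


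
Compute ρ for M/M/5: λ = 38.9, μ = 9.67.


ρ = λ/(cμ) = 38.9/(5·9.67) = 38.9/48.35 = 0.8046

Final: 0.8046


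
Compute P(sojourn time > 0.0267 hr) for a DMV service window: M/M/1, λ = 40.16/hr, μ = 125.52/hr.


W ~ Exponential(μ−λ) for M/M/1.
μ − λ = 125.52 − 40.16 = 85.3600
P(W > t) = e^{−(μ−λ)t} = e^{−2.2791} = 0.102375

Final: 0.102375


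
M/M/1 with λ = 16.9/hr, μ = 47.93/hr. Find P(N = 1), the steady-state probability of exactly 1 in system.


ρ = 16.9/47.93 = 0.3526
P_n = (1−ρ)·ρ^n = (1 − 0.3526)·0.3526^1 = 0.6474·0.352598 = 0.228273

Final: 0.228273


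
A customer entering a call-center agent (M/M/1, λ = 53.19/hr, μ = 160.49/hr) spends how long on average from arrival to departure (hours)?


W = 1/(μ−λ) = 1/(160.49 − 53.19) = 1/107.30 = 0.009320 hr

Final: 0.009320 hr


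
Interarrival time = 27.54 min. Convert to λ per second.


λ = 1/(interarrival time) in consistent units.
1 second = 0.0166667 min, so λ = 0.0166667/27.54 = 0.0006052 per second

Final: 0.0006052 /sec


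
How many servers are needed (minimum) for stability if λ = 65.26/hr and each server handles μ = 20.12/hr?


Stability requires cμ > λ ⇔ c > λ/μ.
λ/μ = 65.26/20.12 = 3.2435
Minimum integer c = ⌊3.2435⌋ + 1 = 4
Check: 4·20.12 = 80.48 > 65.26, while 3·20.12 = 60.36 ≤ 65.26

Final: 4 servers


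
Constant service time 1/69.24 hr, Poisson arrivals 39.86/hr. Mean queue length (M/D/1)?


ρ = 39.86/69.24 = 0.5757
M/D/1: Lq = ρ²/(2(1−ρ)) = 0.3314/(2·0.4243) = 0.39051

Final: 0.39051


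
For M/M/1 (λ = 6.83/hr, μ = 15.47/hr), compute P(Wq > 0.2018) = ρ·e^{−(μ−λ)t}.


ρ = 6.83/15.47 = 0.4415
P(Wq > t) = ρ·e^{−(μ−λ)t} = 0.4415·e^{−1.7436}
= 0.4415·0.174898 = 0.077217

Final: 0.077217


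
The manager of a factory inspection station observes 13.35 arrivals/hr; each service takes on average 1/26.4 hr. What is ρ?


ρ = λ/μ = 13.35/26.4 = 0.5057

Final: 0.5057


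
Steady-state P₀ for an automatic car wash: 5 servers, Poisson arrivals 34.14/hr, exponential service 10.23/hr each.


a = λ/μ = 34.14/10.23 = 3.3372; ρ = a/c = 0.6674
Σ_{k=0}^{4} a^k/k! (terms k=0..4) = 1.00000 + 3.33724 + 5.56860 + 6.19459 + 5.16821 = 21.26864
Tail: a^5/(5!(1−ρ)) = 413.94193/(120·0.3326) = 10.37288
P₀ = 1/(21.26864 + 10.37288) = 1/31.64152 = 0.031604

Final: 0.031604


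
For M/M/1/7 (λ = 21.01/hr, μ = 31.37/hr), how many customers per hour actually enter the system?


ρ = 0.6697; P_K = (1−ρ)ρ^7/(1−ρ^8) = 0.020805
λ_eff = λ(1 − P_K) = 21.01·(1 − 0.020805) = 21.01·0.979195 = 20.5729 /hr

Final: 20.5729 /hr


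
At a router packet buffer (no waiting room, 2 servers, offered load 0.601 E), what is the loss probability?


B(c,a) = (a^c/c!) / Σ_{k=0}^{c} a^k/k!
a^2/2! = 0.180600
Σ terms (k=0..2): 1.00000 + 0.60100 + 0.18060 = 1.781600
B = 0.180600/1.781600 = 0.101370

Final: 0.101370


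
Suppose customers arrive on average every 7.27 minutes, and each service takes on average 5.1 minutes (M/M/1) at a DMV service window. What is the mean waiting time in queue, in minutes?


λ = 60/7.27 = 8.2531 /hr
μ = 60/5.1 = 11.7647 /hr
ρ = λ/μ = 8.2531/11.7647 = 0.7015
Wq = ρ/(μ−λ) = 0.7015/(11.7647−8.2531) = 0.19977 hr
In minutes: 0.19977·60 = 11.986 min

Final: 11.986 min


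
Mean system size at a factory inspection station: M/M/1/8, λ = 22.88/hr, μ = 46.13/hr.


ρ = 22.88/46.13 = 0.4960
L = ρ[1 − (K+1)ρ^K + Kρ^(K+1)] / [(1−ρ)(1−ρ^(K+1))]
Numerator: 0.4960·(1 − 9·0.003663 + 8·0.001817) = 0.486848
Denominator: (0.5040)·(0.998183) = 0.503095
L = 0.486848/0.503095 = 0.9677

Final: 0.9677


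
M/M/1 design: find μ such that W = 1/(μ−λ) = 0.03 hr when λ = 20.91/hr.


W = 1/(μ−λ) ⇒ μ − λ = 1/W = 1/0.03 = 33.3333
μ = λ + 1/W = 20.91 + 33.3333 = 54.2433 per hr

Final: 54.2433 /hr


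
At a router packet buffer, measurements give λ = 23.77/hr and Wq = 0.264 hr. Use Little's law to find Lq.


Lq = λWq = 23.77·0.264 = 6.2753

Final: 6.2753


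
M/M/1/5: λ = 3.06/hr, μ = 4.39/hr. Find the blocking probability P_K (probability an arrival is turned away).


ρ = λ/μ = 3.06/4.39 = 0.6970
P_K = (1−ρ)ρ^K/(1−ρ^(K+1)) = (0.3030·0.164545)/(1 − 0.114694)
= 0.049851/0.885306 = 0.056309

Final: 0.056309


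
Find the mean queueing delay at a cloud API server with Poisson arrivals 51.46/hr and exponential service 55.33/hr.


ρ = 51.46/55.33 = 0.9301
Wq = ρ/(μ−λ) = 0.9301/(55.33 − 51.46) = 0.9301/3.87 = 0.2403 hr

Final: 0.2403 hr


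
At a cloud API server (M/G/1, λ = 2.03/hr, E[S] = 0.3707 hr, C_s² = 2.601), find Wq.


ρ = λ·E[S] = 2.03·0.3707 = 0.7525
E[S²] = E[S]²(1+C_s²) = 0.3707²·(1+2.601) = 0.494844
Wq = λ·E[S²]/(2(1−ρ)) = 2.03·0.494844/(2·0.2475) = 2.02953 hr

Final: 2.02953 hr


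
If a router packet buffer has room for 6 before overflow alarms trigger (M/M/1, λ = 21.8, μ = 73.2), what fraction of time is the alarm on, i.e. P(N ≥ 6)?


ρ = 21.8/73.2 = 0.2978
P(N ≥ n) = ρ^n = 0.2978^6 = 0.0006977

Final: 0.0006977


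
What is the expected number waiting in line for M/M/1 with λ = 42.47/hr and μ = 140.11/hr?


ρ = 42.47/140.11 = 0.3031
Lq = ρ²/(1−ρ) = 0.09188/0.6969 = 0.1318

Final: 0.1318


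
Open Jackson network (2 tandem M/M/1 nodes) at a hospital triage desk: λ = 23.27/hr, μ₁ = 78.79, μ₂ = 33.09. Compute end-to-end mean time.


Each node sees arrival rate λ = 23.27/hr (tandem ⇒ throughput preserved).
W₁ = 1/(μ₁−λ) = 1/(78.79−23.27) = 0.01801 hr
W₂ = 1/(μ₂−λ) = 1/(33.09−23.27) = 0.10183 hr
W_total = W₁ + W₂ = 0.01801 + 0.10183 = 0.11984 hr

Final: 0.11984 hr


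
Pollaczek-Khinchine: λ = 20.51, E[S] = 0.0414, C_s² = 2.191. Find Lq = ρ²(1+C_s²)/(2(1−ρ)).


ρ = λ·E[S] = 20.51·0.0414 = 0.8491
Lq = ρ²(1+C_s²)/(2(1−ρ)) = 0.7210·(1+2.191)/(2·0.1509)
= 0.7210·3.1910/0.3018 = 7.62395

Final: 7.62395


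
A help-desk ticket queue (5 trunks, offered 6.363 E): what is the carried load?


B(5,6.363) = 0.385004 (Erlang-B)
Carried load = a(1 − B) = 6.363·(1 − 0.385004) = 6.363·0.614996 = 3.9132 E

Final: 3.9132 Erlangs


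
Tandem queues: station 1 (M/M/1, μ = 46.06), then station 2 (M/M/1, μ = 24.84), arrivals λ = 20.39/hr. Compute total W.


Each node sees arrival rate λ = 20.39/hr (tandem ⇒ throughput preserved).
W₁ = 1/(μ₁−λ) = 1/(46.06−20.39) = 0.03896 hr
W₂ = 1/(μ₂−λ) = 1/(24.84−20.39) = 0.22472 hr
W_total = W₁ + W₂ = 0.03896 + 0.22472 = 0.26368 hr

Final: 0.26368 hr


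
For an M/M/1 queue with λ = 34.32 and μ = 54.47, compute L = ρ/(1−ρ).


ρ = λ/μ = 34.32/54.47 = 0.6301
L = ρ/(1−ρ) = 0.6301/(1 − 0.6301) = 0.6301/0.3699 = 1.7032

Final: 1.7032


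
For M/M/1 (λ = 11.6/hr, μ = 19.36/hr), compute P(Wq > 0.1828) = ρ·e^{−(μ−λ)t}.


ρ = 11.6/19.36 = 0.5992
P(Wq > t) = ρ·e^{−(μ−λ)t} = 0.5992·e^{−1.4185}
= 0.5992·0.242070 = 0.145042

Final: 0.145042


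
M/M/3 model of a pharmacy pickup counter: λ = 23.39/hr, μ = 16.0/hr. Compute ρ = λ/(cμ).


ρ = λ/(cμ) = 23.39/(3·16.0) = 23.39/48.00 = 0.4873

Final: 0.4873


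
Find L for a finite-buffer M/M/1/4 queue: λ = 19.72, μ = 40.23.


ρ = 19.72/40.23 = 0.4902
L = ρ[1 − (K+1)ρ^K + Kρ^(K+1)] / [(1−ρ)(1−ρ^(K+1))]
Numerator: 0.4902·(1 − 5·0.057733 + 4·0.028300) = 0.404170
Denominator: (0.5098)·(0.971700) = 0.495391
L = 0.404170/0.495391 = 0.8159

Final: 0.8159


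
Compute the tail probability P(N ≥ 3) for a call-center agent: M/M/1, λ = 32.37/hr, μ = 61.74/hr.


ρ = 32.37/61.74 = 0.5243
P(N ≥ n) = ρ^n = 0.5243^3 = 0.144121

Final: 0.144121


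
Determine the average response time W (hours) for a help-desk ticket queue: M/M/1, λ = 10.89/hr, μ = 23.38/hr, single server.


W = 1/(μ−λ) = 1/(23.38 − 10.89) = 1/12.49 = 0.08006 hr

Final: 0.08006 hr


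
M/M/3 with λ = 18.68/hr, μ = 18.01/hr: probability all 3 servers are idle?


a = λ/μ = 18.68/18.01 = 1.0372; ρ = a/c = 0.3457
Σ_{k=0}^{2} a^k/k! (terms k=0..2) = 1.00000 + 1.03720 + 0.53789 = 2.57510
Tail: a^3/(3!(1−ρ)) = 1.11581/(6·0.6543) = 0.28424
P₀ = 1/(2.57510 + 0.28424) = 1/2.85933 = 0.349732

Final: 0.349732


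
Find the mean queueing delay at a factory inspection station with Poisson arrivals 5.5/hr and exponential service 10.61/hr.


ρ = 5.5/10.61 = 0.5184
Wq = ρ/(μ−λ) = 0.5184/(10.61 − 5.5) = 0.5184/5.11 = 0.1014 hr

Final: 0.1014 hr


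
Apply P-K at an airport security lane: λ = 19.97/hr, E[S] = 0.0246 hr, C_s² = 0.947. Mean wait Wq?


ρ = λ·E[S] = 19.97·0.0246 = 0.4913
E[S²] = E[S]²(1+C_s²) = 0.0246²·(1+0.947) = 0.001178
Wq = λ·E[S²]/(2(1−ρ)) = 19.97·0.001178/(2·0.5087) = 0.02313 hr

Final: 0.02313 hr


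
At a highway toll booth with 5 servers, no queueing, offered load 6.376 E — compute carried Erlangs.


B(5,6.376) = 0.385858 (Erlang-B)
Carried load = a(1 − B) = 6.376·(1 − 0.385858) = 6.376·0.614142 = 3.9158 E

Final: 3.9158 Erlangs


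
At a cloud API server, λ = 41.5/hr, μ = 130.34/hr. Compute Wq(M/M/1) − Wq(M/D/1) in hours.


ρ = 41.5/130.34 = 0.3184
Wq(M/M/1) = ρ/(μ−λ) = 0.3184/88.84 = 0.003584 hr
Wq(M/D/1) = ρ/(2(μ−λ)) = 0.001792 hr
Savings = 0.003584 − 0.001792 = 0.001792 hr

Final: 0.001792 hr


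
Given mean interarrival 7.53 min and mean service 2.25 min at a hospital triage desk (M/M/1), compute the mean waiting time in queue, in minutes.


λ = 60/7.53 = 7.9681 /hr
μ = 60/2.25 = 26.6667 /hr
ρ = λ/μ = 7.9681/26.6667 = 0.2988
Wq = ρ/(μ−λ) = 0.2988/(26.6667−7.9681) = 0.01598 hr
In minutes: 0.01598·60 = 0.9588 min

Final: 0.9588 min


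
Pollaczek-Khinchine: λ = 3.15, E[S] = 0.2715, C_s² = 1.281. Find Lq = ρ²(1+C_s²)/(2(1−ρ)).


ρ = λ·E[S] = 3.15·0.2715 = 0.8552
Lq = ρ²(1+C_s²)/(2(1−ρ)) = 0.7314·(1+1.281)/(2·0.1448)
= 0.7314·2.2810/0.2895 = 5.76186

Final: 5.76186


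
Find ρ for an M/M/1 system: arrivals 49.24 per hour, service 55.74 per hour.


ρ = λ/μ = 49.24/55.74 = 0.8834

Final: 0.8834


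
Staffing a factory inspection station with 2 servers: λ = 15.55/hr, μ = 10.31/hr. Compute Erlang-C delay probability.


a = λ/μ = 1.5082; ρ = a/2 = 0.7541
P₀ = 0.140171 (from M/M/c formula)
C(c,a) = [a^c/(c!(1−ρ))]·P₀ = [2.27480/(2·0.2459)]·0.140171
= 4.62588·0.140171 = 0.648416

Final: 0.648416


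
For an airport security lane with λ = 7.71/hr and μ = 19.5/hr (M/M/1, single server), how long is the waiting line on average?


ρ = 7.71/19.5 = 0.3954
Lq = ρ²/(1−ρ) = 0.1563/0.6046 = 0.2586

Final: 0.2586


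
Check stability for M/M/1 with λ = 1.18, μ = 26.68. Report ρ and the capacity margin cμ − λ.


Total capacity cμ = 1·26.68 = 26.68/hr
ρ = λ/(cμ) = 1.18/26.68 = 0.04423
Stable ⇔ ρ < 1: YES
Spare capacity = cμ − λ = 26.68 − 1.18 = 25.50/hr

Final: ρ = 0.04423; stable; margin = 25.50/hr


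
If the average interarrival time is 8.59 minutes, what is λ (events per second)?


λ = 1/(interarrival time) in consistent units.
1 second = 0.0166667 min, so λ = 0.0166667/8.59 = 0.001940 per second

Final: 0.001940 /sec


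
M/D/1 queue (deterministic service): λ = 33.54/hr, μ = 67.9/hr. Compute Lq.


ρ = 33.54/67.9 = 0.4940
M/D/1: Lq = ρ²/(2(1−ρ)) = 0.2440/(2·0.5060) = 0.24109

Final: 0.24109


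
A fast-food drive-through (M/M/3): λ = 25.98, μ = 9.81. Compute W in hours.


a = 2.6483; ρ = 0.8828; P₀ = 0.029795
Lq = P₀·a^c·ρ/(c!(1−ρ)²) = 5.92505
Wq = Lq/λ = 5.92505/25.98 = 0.22806 hr
W = Wq + 1/μ = 0.22806 + 0.10194 = 0.33000 hr

Final: 0.33000 hr


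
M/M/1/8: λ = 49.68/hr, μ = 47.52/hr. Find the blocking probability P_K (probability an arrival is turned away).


ρ = λ/μ = 49.68/47.52 = 1.0455
P_K = (1−ρ)ρ^K/(1−ρ^(K+1)) = (-0.04545·1.427057)/(1 − 1.491923)
= -0.064866/-0.491923 = 0.131863

Final: 0.131863


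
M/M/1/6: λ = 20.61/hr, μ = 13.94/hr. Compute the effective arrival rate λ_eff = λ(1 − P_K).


ρ = 1.4785; P_K = (1−ρ)ρ^6/(1−ρ^7) = 0.346038
λ_eff = λ(1 − P_K) = 20.61·(1 − 0.346038) = 20.61·0.653962 = 13.4782 /hr

Final: 13.4782 /hr


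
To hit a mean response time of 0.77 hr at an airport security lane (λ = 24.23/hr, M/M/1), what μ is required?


W = 1/(μ−λ) ⇒ μ − λ = 1/W = 1/0.77 = 1.2987
μ = λ + 1/W = 24.23 + 1.2987 = 25.5287 per hr

Final: 25.5287 /hr


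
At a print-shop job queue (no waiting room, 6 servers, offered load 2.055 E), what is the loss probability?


B(c,a) = (a^c/c!) / Σ_{k=0}^{c} a^k/k!
a^6/6! = 0.104602
Σ terms (k=0..6): 1.00000 + 2.05500 + 2.11151 + 1.44639 + 0.74308 + 0.30541 + 0.10460 = 7.765987
B = 0.104602/7.765987 = 0.013469

Final: 0.013469


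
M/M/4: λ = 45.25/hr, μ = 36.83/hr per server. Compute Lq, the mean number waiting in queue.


a = λ/μ = 1.2286; ρ = a/4 = 0.3072
P₀ = 0.291588
Lq = P₀·a^c·ρ / (c!·(1−ρ)²) = 0.291588·2.27860·0.3072/(24·0.48003)
= 0.01771

Final: 0.01771


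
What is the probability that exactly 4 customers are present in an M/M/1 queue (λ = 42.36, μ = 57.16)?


ρ = 42.36/57.16 = 0.7411
P_n = (1−ρ)·ρ^n = (1 − 0.7411)·0.7411^4 = 0.2589·0.301616 = 0.078095

Final: 0.078095


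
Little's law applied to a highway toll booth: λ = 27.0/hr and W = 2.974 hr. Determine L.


L = λW = 27.0·2.974 = 80.2980

Final: 80.2980


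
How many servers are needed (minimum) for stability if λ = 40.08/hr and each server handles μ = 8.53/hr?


Stability requires cμ > λ ⇔ c > λ/μ.
λ/μ = 40.08/8.53 = 4.6987
Minimum integer c = ⌊4.6987⌋ + 1 = 5
Check: 5·8.53 = 42.65 > 40.08, while 4·8.53 = 34.12 ≤ 40.08

Final: 5 servers


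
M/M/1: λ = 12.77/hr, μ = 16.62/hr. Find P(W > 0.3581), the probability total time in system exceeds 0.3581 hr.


W ~ Exponential(μ−λ) for M/M/1.
μ − λ = 16.62 − 12.77 = 3.8500
P(W > t) = e^{−(μ−λ)t} = e^{−1.3787} = 0.251910

Final: 0.251910


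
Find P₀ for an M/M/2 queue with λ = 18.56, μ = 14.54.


a = λ/μ = 18.56/14.54 = 1.2765; ρ = a/c = 0.6382
Σ_{k=0}^{1} a^k/k! (terms k=0..1) = 1.00000 + 1.27648 = 2.27648
Tail: a^2/(2!(1−ρ)) = 1.62940/(2·0.3618) = 2.25204
P₀ = 1/(2.27648 + 2.25204) = 1/4.52852 = 0.220823

Final: 0.220823


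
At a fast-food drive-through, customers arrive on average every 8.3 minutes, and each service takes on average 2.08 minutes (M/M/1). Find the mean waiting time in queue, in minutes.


λ = 60/8.3 = 7.2289 /hr
μ = 60/2.08 = 28.8462 /hr
ρ = λ/μ = 7.2289/28.8462 = 0.2506
Wq = ρ/(μ−λ) = 0.2506/(28.8462−7.2289) = 0.01159 hr
In minutes: 0.01159·60 = 0.6956 min

Final: 0.6956 min


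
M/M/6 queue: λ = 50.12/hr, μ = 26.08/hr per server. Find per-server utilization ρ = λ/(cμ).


ρ = λ/(cμ) = 50.12/(6·26.08) = 50.12/156.48 = 0.3203

Final: 0.3203


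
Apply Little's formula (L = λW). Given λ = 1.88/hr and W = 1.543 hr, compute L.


L = λW = 1.88·1.543 = 2.9008

Final: 2.9008


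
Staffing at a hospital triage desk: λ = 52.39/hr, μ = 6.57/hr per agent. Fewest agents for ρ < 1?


Stability requires cμ > λ ⇔ c > λ/μ.
λ/μ = 52.39/6.57 = 7.9741
Minimum integer c = ⌊7.9741⌋ + 1 = 8
Check: 8·6.57 = 52.56 > 52.39, while 7·6.57 = 45.99 ≤ 52.39

Final: 8 servers


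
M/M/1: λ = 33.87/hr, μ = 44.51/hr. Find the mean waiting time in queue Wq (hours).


ρ = 33.87/44.51 = 0.7610
Wq = ρ/(μ−λ) = 0.7610/(44.51 − 33.87) = 0.7610/10.64 = 0.07152 hr

Final: 0.07152 hr


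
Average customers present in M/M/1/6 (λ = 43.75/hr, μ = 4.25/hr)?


ρ = 43.75/4.25 = 10.2941
L = ρ[1 − (K+1)ρ^K + Kρ^(K+1)] / [(1−ρ)(1−ρ^(K+1))]
Numerator: 10.2941·(1 − 7·1189966.578267 + 6·12249655.952753) = 670848815.706671
Denominator: (-9.2941)·(-12249654.952753) = 113849734.266767
L = 670848815.706671/113849734.266767 = 5.8924

Final: 5.8924


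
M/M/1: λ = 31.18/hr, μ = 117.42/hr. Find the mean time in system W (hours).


W = 1/(μ−λ) = 1/(117.42 − 31.18) = 1/86.24 = 0.01160 hr

Final: 0.01160 hr


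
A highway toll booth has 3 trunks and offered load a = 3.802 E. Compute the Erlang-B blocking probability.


B(c,a) = (a^c/c!) / Σ_{k=0}^{c} a^k/k!
a^3/3! = 9.159781
Σ terms (k=0..3): 1.00000 + 3.80200 + 7.22760 + 9.15978 = 21.189383
B = 9.159781/21.189383 = 0.432282

Final: 0.432282


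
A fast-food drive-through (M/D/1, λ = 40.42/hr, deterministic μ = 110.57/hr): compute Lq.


ρ = 40.42/110.57 = 0.3656
M/D/1: Lq = ρ²/(2(1−ρ)) = 0.1336/(2·0.6344) = 0.10532

Final: 0.10532


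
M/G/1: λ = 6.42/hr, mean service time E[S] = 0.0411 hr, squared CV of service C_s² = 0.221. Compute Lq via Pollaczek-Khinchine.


ρ = λ·E[S] = 6.42·0.0411 = 0.2639
Lq = ρ²(1+C_s²)/(2(1−ρ)) = 0.06962·(1+0.221)/(2·0.7361)
= 0.06962·1.2210/1.4723 = 0.05774

Final: 0.05774


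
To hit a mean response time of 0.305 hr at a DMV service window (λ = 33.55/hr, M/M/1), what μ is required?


W = 1/(μ−λ) ⇒ μ − λ = 1/W = 1/0.305 = 3.2787
μ = λ + 1/W = 33.55 + 3.2787 = 36.8287 per hr

Final: 36.8287 /hr


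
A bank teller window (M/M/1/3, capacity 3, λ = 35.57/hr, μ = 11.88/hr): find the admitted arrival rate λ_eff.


ρ = 2.9941; P_K = (1−ρ)ρ^3/(1−ρ^4) = 0.674402
λ_eff = λ(1 − P_K) = 35.57·(1 − 0.674402) = 35.57·0.325598 = 11.5815 /hr

Final: 11.5815 /hr


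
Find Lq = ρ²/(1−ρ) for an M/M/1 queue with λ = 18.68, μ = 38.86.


ρ = 18.68/38.86 = 0.4807
Lq = ρ²/(1−ρ) = 0.2311/0.5193 = 0.4450

Final: 0.4450


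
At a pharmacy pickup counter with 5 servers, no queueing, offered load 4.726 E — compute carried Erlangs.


B(5,4.726) = 0.262240 (Erlang-B)
Carried load = a(1 − B) = 4.726·(1 − 0.262240) = 4.726·0.737760 = 3.4867 E

Final: 3.4867 Erlangs


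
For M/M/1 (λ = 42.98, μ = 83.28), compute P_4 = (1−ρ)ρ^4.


ρ = 42.98/83.28 = 0.5161
P_n = (1−ρ)·ρ^n = (1 − 0.5161)·0.5161^4 = 0.4839·0.070942 = 0.034329

Final: 0.034329


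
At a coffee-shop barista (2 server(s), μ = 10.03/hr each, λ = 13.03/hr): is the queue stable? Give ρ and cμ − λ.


Total capacity cμ = 2·10.03 = 20.06/hr
ρ = λ/(cμ) = 13.03/20.06 = 0.6496
Stable ⇔ ρ < 1: YES
Spare capacity = cμ − λ = 20.06 − 13.03 = 7.03/hr

Final: ρ = 0.6496; stable; margin = 7.03/hr


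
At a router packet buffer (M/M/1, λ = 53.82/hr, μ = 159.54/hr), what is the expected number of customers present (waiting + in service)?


ρ = λ/μ = 53.82/159.54 = 0.3373
L = ρ/(1−ρ) = 0.3373/(1 − 0.3373) = 0.3373/0.6627 = 0.5091

Final: 0.5091


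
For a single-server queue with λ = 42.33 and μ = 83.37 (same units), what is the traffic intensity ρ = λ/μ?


ρ = λ/μ = 42.33/83.37 = 0.5077

Final: 0.5077


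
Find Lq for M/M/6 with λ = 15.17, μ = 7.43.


a = λ/μ = 2.0417; ρ = a/6 = 0.3403
P₀ = 0.129587
Lq = P₀·a^c·ρ / (c!·(1−ρ)²) = 0.129587·72.44036·0.3403/(720·0.43522)
= 0.01019

Final: 0.01019


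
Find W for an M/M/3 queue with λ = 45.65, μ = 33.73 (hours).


a = 1.3534; ρ = 0.4511; P₀ = 0.248633
Lq = P₀·a^c·ρ/(c!(1−ρ)²) = 0.15383
Wq = Lq/λ = 0.15383/45.65 = 0.003370 hr
W = Wq + 1/μ = 0.003370 + 0.02965 = 0.03302 hr

Final: 0.03302 hr


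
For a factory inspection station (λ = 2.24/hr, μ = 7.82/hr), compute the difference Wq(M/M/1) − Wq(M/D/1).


ρ = 2.24/7.82 = 0.2864
Wq(M/M/1) = ρ/(μ−λ) = 0.2864/5.58 = 0.05133 hr
Wq(M/D/1) = ρ/(2(μ−λ)) = 0.02567 hr
Savings = 0.05133 − 0.02567 = 0.02567 hr

Final: 0.02567 hr


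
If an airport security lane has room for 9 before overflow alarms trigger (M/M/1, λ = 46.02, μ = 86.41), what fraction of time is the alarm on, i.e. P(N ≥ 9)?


ρ = 46.02/86.41 = 0.5326
P(N ≥ n) = ρ^n = 0.5326^9 = 0.003447

Final: 0.003447


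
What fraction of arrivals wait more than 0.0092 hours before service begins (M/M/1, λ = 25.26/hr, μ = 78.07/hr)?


ρ = 25.26/78.07 = 0.3236
P(Wq > t) = ρ·e^{−(μ−λ)t} = 0.3236·e^{−0.4859}
= 0.3236·0.615173 = 0.199043

Final: 0.199043


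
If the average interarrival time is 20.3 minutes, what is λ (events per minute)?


λ = 1/(interarrival time) in consistent units.
1 minute = 1 min, so λ = 1/20.3 = 0.04926 per minute

Final: 0.04926 /min


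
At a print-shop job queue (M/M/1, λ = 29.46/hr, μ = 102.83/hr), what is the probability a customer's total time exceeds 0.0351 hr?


W ~ Exponential(μ−λ) for M/M/1.
μ − λ = 102.83 − 29.46 = 73.3700
P(W > t) = e^{−(μ−λ)t} = e^{−2.5753} = 0.076132

Final: 0.076132


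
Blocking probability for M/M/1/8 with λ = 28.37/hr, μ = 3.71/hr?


ρ = λ/μ = 28.37/3.71 = 7.6469
P_K = (1−ρ)ρ^K/(1−ρ^(K+1)) = (-6.6469·11691854.697381)/(1 − 89406446.836846)
= -77714592.139465/-89406445.836846 = 0.869228

Final: 0.869228


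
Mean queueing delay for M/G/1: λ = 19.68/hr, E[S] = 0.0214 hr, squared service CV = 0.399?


ρ = λ·E[S] = 19.68·0.0214 = 0.4212
E[S²] = E[S]²(1+C_s²) = 0.0214²·(1+0.399) = 0.0006407
Wq = λ·E[S²]/(2(1−ρ)) = 19.68·0.0006407/(2·0.5788) = 0.01089 hr

Final: 0.01089 hr


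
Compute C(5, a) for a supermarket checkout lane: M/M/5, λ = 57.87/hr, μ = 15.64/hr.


a = λ/μ = 3.7001; ρ = a/5 = 0.7400
P₀ = 0.019988 (from M/M/c formula)
C(c,a) = [a^c/(c!(1−ρ))]·P₀ = [693.55941/(120·0.2600)]·0.019988
= 22.23166·0.019988 = 0.444363

Final: 0.444363


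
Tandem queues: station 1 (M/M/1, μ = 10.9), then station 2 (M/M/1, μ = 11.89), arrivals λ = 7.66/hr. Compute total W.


Each node sees arrival rate λ = 7.66/hr (tandem ⇒ throughput preserved).
W₁ = 1/(μ₁−λ) = 1/(10.9−7.66) = 0.30864 hr
W₂ = 1/(μ₂−λ) = 1/(11.89−7.66) = 0.23641 hr
W_total = W₁ + W₂ = 0.30864 + 0.23641 = 0.54505 hr

Final: 0.54505 hr


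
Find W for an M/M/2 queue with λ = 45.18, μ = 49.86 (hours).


a = 0.9061; ρ = 0.4531; P₀ = 0.376398
Lq = P₀·a^c·ρ/(c!(1−ρ)²) = 0.23405
Wq = Lq/λ = 0.23405/45.18 = 0.005180 hr
W = Wq + 1/μ = 0.005180 + 0.02006 = 0.02524 hr

Final: 0.02524 hr


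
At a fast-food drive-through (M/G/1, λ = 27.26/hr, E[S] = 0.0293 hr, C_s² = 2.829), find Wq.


ρ = λ·E[S] = 27.26·0.0293 = 0.7987
E[S²] = E[S]²(1+C_s²) = 0.0293²·(1+2.829) = 0.003287
Wq = λ·E[S²]/(2(1−ρ)) = 27.26·0.003287/(2·0.2013) = 0.22259 hr

Final: 0.22259 hr


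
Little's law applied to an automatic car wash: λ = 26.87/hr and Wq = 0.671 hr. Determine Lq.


Lq = λWq = 26.87·0.671 = 18.0298

Final: 18.0298


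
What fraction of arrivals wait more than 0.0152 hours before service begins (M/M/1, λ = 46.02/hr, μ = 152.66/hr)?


ρ = 46.02/152.66 = 0.3015
P(Wq > t) = ρ·e^{−(μ−λ)t} = 0.3015·e^{−1.6209}
= 0.3015·0.197715 = 0.059602

Final: 0.059602


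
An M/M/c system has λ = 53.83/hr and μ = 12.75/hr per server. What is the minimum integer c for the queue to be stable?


Stability requires cμ > λ ⇔ c > λ/μ.
λ/μ = 53.83/12.75 = 4.2220
Minimum integer c = ⌊4.2220⌋ + 1 = 5
Check: 5·12.75 = 63.75 > 53.83, while 4·12.75 = 51.00 ≤ 53.83

Final: 5 servers


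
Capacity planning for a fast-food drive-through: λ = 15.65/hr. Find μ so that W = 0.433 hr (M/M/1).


W = 1/(μ−λ) ⇒ μ − λ = 1/W = 1/0.433 = 2.3095
μ = λ + 1/W = 15.65 + 2.3095 = 17.9595 per hr

Final: 17.9595 /hr


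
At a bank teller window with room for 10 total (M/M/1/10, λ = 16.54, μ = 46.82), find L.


ρ = 16.54/46.82 = 0.3533
L = ρ[1 − (K+1)ρ^K + Kρ^(K+1)] / [(1−ρ)(1−ρ^(K+1))]
Numerator: 0.3533·(1 − 11·0.00003027 + 10·0.00001069) = 0.353188
Denominator: (0.6467)·(0.999989) = 0.646725
L = 0.353188/0.646725 = 0.5461

Final: 0.5461


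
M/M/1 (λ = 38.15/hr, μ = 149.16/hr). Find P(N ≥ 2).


ρ = 38.15/149.16 = 0.2558
P(N ≥ n) = ρ^n = 0.2558^2 = 0.065416

Final: 0.065416


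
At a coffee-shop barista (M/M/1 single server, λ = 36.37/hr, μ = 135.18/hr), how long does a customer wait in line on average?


ρ = 36.37/135.18 = 0.2690
Wq = ρ/(μ−λ) = 0.2690/(135.18 − 36.37) = 0.2690/98.81 = 0.002723 hr

Final: 0.002723 hr


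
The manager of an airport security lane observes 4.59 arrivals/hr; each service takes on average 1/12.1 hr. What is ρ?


ρ = λ/μ = 4.59/12.1 = 0.3793

Final: 0.3793


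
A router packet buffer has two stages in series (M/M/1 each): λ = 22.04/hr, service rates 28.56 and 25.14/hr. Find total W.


Each node sees arrival rate λ = 22.04/hr (tandem ⇒ throughput preserved).
W₁ = 1/(μ₁−λ) = 1/(28.56−22.04) = 0.15337 hr
W₂ = 1/(μ₂−λ) = 1/(25.14−22.04) = 0.32258 hr
W_total = W₁ + W₂ = 0.15337 + 0.32258 = 0.47595 hr

Final: 0.47595 hr


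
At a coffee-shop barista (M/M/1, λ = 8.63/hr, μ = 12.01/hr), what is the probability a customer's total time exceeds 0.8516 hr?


W ~ Exponential(μ−λ) for M/M/1.
μ − λ = 12.01 − 8.63 = 3.3800
P(W > t) = e^{−(μ−λ)t} = e^{−2.8784} = 0.056224

Final: 0.056224


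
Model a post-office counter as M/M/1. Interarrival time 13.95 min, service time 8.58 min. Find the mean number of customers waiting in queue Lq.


λ = 60/13.95 = 4.3011 /hr
μ = 60/8.58 = 6.9930 /hr
ρ = λ/μ = 4.3011/6.9930 = 0.6151
Lq = ρ²/(1−ρ) = 0.3783/0.3849 = 0.9827

Final: 0.9827


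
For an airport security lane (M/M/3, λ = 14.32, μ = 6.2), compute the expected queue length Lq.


a = λ/μ = 2.3097; ρ = a/3 = 0.7699
P₀ = 0.067109
Lq = P₀·a^c·ρ / (c!·(1−ρ)²) = 0.067109·12.32123·0.7699/(6·0.05295)
= 2.00377

Final: 2.00377


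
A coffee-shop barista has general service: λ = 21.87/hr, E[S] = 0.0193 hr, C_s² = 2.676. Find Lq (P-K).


ρ = λ·E[S] = 21.87·0.0193 = 0.4221
Lq = ρ²(1+C_s²)/(2(1−ρ)) = 0.1782·(1+2.676)/(2·0.5779)
= 0.1782·3.6760/1.1558 = 0.56663

Final: 0.56663


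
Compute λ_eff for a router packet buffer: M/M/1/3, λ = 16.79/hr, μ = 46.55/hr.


ρ = 0.3607; P_K = (1−ρ)ρ^3/(1−ρ^4) = 0.030515
λ_eff = λ(1 − P_K) = 16.79·(1 − 0.030515) = 16.79·0.969485 = 16.2776 /hr

Final: 16.2776 /hr


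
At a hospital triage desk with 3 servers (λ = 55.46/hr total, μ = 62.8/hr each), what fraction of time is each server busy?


ρ = λ/(cμ) = 55.46/(3·62.8) = 55.46/188.40 = 0.2944

Final: 0.2944


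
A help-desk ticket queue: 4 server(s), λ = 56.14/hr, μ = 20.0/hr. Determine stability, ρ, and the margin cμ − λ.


Total capacity cμ = 4·20.0 = 80.00/hr
ρ = λ/(cμ) = 56.14/80.00 = 0.7017
Stable ⇔ ρ < 1: YES
Spare capacity = cμ − λ = 80.00 − 56.14 = 23.86/hr

Final: ρ = 0.7017; stable; margin = 23.86/hr


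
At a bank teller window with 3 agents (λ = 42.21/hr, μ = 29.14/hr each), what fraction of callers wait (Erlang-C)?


a = λ/μ = 1.4485; ρ = a/3 = 0.4828
P₀ = 0.223357 (from M/M/c formula)
C(c,a) = [a^c/(c!(1−ρ))]·P₀ = [3.03933/(6·0.5172)]·0.223357
= 0.97950·0.223357 = 0.218777

Final: 0.218777
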